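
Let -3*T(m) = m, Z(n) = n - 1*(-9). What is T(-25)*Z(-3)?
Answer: 50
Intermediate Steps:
Z(n) = 9 + n (Z(n) = n + 9 = 9 + n)
T(m) = -m/3
T(-25)*Z(-3) = (-⅓*(-25))*(9 - 3) = (25/3)*6 = 50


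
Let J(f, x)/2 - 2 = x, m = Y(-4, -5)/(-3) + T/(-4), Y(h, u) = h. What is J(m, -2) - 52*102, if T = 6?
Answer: -5304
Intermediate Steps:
m = -1/6 (m = -4/(-3) + 6/(-4) = -4*(-1/3) + 6*(-1/4) = 4/3 - 3/2 = -1/6 ≈ -0.16667)
J(f, x) = 4 + 2*x
J(m, -2) - 52*102 = (4 + 2*(-2)) - 52*102 = (4 - 4) - 5304 = 0 - 5304 = -5304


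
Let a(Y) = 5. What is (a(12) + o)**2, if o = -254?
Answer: 62001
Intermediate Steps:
(a(12) + o)**2 = (5 - 254)**2 = (-249)**2 = 62001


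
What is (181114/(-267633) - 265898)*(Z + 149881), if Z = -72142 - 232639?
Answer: 11023189058885200/267633 ≈ 4.1188e+10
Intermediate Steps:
Z = -304781
(181114/(-267633) - 265898)*(Z + 149881) = (181114/(-267633) - 265898)*(-304781 + 149881) = (181114*(-1/267633) - 265898)*(-154900) = (-181114/267633 - 265898)*(-154900) = -71163260548/267633*(-154900) = 11023189058885200/267633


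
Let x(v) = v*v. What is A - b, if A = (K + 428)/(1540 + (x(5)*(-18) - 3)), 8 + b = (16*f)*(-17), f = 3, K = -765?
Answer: 895351/1087 ≈ 823.69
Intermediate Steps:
x(v) = v²
b = -824 (b = -8 + (16*3)*(-17) = -8 + 48*(-17) = -8 - 816 = -824)
A = -337/1087 (A = (-765 + 428)/(1540 + (5²*(-18) - 3)) = -337/(1540 + (25*(-18) - 3)) = -337/(1540 + (-450 - 3)) = -337/(1540 - 453) = -337/1087 ≈ -0.31003)
A - b = -337/1087 - 1*(-824) = -337/1087 + 824 = 895351/1087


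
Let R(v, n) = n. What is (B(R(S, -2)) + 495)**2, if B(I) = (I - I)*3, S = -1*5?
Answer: 245025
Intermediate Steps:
S = -5
B(I) = 0 (B(I) = 0*3 = 0)
(B(R(S, -2)) + 495)**2 = (0 + 495)**2 = 495**2 = 245025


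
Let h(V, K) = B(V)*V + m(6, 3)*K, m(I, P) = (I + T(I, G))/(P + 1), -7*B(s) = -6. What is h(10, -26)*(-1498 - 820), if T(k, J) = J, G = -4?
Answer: 71858/7 ≈ 10265.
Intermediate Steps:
B(s) = 6/7 (B(s) = -⅐*(-6) = 6/7)
m(I, P) = (-4 + I)/(1 + P) (m(I, P) = (I - 4)/(P + 1) = (-4 + I)/(1 + P))
h(V, K) = K/2 + 6*V/7 (h(V, K) = 6*V/7 + ((-4 + 6)/(1 + 3))*K = 6*V/7 + (2/4)*K = 6*V/7 + ((¼)*2)*K = 6*V/7 + K/2 = K/2 + 6*V/7)
h(10, -26)*(-1498 - 820) = ((½)*(-26) + (6/7)*10)*(-1498 - 820) = (-13 + 60/7)*(-2318) = -31/7*(-2318) = 71858/7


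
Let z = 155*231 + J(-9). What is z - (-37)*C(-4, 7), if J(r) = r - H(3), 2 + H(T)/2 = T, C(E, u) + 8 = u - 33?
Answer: 34536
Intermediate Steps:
C(E, u) = -41 + u (C(E, u) = -8 + (u - 33) = -8 + (-33 + u) = -41 + u)
H(T) = -4 + 2*T
J(r) = -2 + r (J(r) = r - (-4 + 2*3) = r - (-4 + 6) = r - 1*2 = r - 2 = -2 + r)
z = 35794 (z = 155*231 + (-2 - 9) = 35805 - 11 = 35794)
z - (-37)*C(-4, 7) = 35794 - (-37)*(-41 + 7) = 35794 - (-37)*(-34) = 35794 - 1*1258 = 35794 - 1258 = 34536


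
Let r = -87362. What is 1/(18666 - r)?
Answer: 1/106028 ≈ 9.4315e-6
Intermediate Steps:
1/(18666 - r) = 1/(18666 - 1*(-87362)) = 1/(18666 + 87362) = 1/106028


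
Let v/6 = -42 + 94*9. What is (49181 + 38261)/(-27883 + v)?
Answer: -87442/23059 ≈ -3.7921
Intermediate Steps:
v = 4824 (v = 6*(-42 + 94*9) = 6*(-42 + 846) = 6*804 = 4824)
(49181 + 38261)/(-27883 + v) = (49181 + 38261)/(-27883 + 4824) = 87442/(-23059) = 87442*(-1/23059) = -87442/23059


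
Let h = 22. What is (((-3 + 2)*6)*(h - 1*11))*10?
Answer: -660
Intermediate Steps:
(((-3 + 2)*6)*(h - 1*11))*10 = (((-3 + 2)*6)*(22 - 1*11))*10 = ((-1*6)*(22 - 11))*10 = -6*11*10 = -66*10 = -660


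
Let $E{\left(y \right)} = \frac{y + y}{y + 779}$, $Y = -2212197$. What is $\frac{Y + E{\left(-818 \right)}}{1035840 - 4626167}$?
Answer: $\frac{86274047}{140022753} \approx 0.61614$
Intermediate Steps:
$E{\left(y \right)} = \frac{2 y}{779 + y}$
$\frac{Y + E{\left(-818 \right)}}{1035840 - 4626167} = \frac{-2212197 + 2 \left(-818\right) \frac{1}{779 - 818}}{1035840 - 4626167} = \frac{-2212197 + 2 \left(-818\right) \frac{1}{-39}}{-3590327} = \left(-2212197 + 2 \left(-818\right) \left(- \frac{1}{39}\right)\right) \left(- \frac{1}{3590327}\right) = \left(-2212197 + \frac{1636}{39}\right) \left(- \frac{1}{3590327}\right) = \left(- \frac{86274047}{39}\right) \left(- \frac{1}{3590327}\right) = \frac{86274047}{140022753}$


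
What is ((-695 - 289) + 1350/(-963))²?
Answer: 11117171844/11449 ≈ 9.7102e+5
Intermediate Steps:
((-695 - 289) + 1350/(-963))² = (-984 + 1350*(-1/963))² = (-984 - 150/107)² = (-105438/107)² = 11117171844/11449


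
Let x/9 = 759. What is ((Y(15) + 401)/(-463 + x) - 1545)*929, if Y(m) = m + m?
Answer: -9139621841/6368 ≈ -1.4352e+6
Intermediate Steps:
Y(m) = 2*m
x = 6831 (x = 9*759 = 6831)
((Y(15) + 401)/(-463 + x) - 1545)*929 = ((2*15 + 401)/(-463 + 6831) - 1545)*929 = ((30 + 401)/6368 - 1545)*929 = (431*(1/6368) - 1545)*929 = (431/6368 - 1545)*929 = -9838129/6368*929 = -9139621841/6368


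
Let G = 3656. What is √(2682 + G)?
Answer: √6338 ≈ 79.612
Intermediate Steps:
√(2682 + G) = √(2682 + 3656) = √6338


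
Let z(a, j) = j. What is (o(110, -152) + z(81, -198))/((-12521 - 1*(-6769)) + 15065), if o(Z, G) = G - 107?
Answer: -457/9313 ≈ -0.049071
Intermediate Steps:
o(Z, G) = -107 + G
(o(110, -152) + z(81, -198))/((-12521 - 1*(-6769)) + 15065) = ((-107 - 152) - 198)/((-12521 - 1*(-6769)) + 15065) = (-259 - 198)/((-12521 + 6769) + 15065) = -457/(-5752 + 15065) = -457/9313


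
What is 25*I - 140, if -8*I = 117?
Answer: -4045/8 ≈ -505.63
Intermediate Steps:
I = -117/8 (I = -⅛*117 = -117/8 ≈ -14.625)
25*I - 140 = 25*(-117/8) - 140 = -2925/8 - 140 = -4045/8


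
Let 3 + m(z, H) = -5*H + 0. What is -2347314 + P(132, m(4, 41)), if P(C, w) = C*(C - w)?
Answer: -2302434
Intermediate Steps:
m(z, H) = -3 - 5*H (m(z, H) = -3 + (-5*H + 0) = -3 - 5*H)
-2347314 + P(132, m(4, 41)) = -2347314 + 132*(132 - (-3 - 5*41)) = -2347314 + 132*(132 - (-3 - 205)) = -2347314 + 132*(132 - 1*(-208)) = -2347314 + 132*(132 + 208) = -2347314 + 132*340 = -2347314 + 44880 = -2302434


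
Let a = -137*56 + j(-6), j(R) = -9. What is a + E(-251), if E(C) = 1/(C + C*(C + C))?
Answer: -965893430/125751 ≈ -7681.0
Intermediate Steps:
E(C) = 1/(C + 2*C**2) (E(C) = 1/(C + C*(2*C)) = 1/(C + 2*C**2))
a = -7681 (a = -137*56 - 9 = -7672 - 9 = -7681)
a + E(-251) = -7681 + 1/((-251)*(1 + 2*(-251))) = -7681 - 1/(251*(1 - 502)) = -7681 - 1/251/(-501) = -7681 - 1/251*(-1/501) = -7681 + 1/125751 = -965893430/125751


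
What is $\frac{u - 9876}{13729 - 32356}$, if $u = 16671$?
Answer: $- \frac{2265}{6209} \approx -0.36479$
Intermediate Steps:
$\frac{u - 9876}{13729 - 32356} = \frac{16671 - 9876}{13729 - 32356} = \frac{6795}{-18627} = 6795 \left(- \frac{1}{18627}\right) = - \frac{2265}{6209}$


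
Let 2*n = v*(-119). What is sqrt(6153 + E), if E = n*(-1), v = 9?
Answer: 7*sqrt(546)/2 ≈ 81.783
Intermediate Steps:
n = -1071/2 (n = (9*(-119))/2 = (1/2)*(-1071) = -1071/2 ≈ -535.50)
E = 1071/2 (E = -1071/2*(-1) = 1071/2 ≈ 535.50)
sqrt(6153 + E) = sqrt(6153 + 1071/2) = sqrt(13377/2) = 7*sqrt(546)/2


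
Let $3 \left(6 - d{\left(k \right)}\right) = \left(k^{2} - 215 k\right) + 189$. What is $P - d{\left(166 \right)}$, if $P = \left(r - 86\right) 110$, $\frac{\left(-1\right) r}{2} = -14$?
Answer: $- \frac{27103}{3} \approx -9034.3$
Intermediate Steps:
$r = 28$ ($r = \left(-2\right) \left(-14\right) = 28$)
$d{\left(k \right)} = -57 - \frac{k^{2}}{3} + \frac{215 k}{3}$ ($d{\left(k \right)} = 6 - \frac{\left(k^{2} - 215 k\right) + 189}{3} = 6 - \frac{189 + k^{2} - 215 k}{3} = 6 - \left(63 - \frac{215 k}{3} + \frac{k^{2}}{3}\right) = -57 - \frac{k^{2}}{3} + \frac{215 k}{3}$)
$P = -6380$ ($P = \left(28 - 86\right) 110 = \left(-58\right) 110 = -6380$)
$P - d{\left(166 \right)} = -6380 - \left(-57 - \frac{166^{2}}{3} + \frac{215}{3} \cdot 166\right) = -6380 - \left(-57 - \frac{27556}{3} + \frac{35690}{3}\right) = -6380 - \frac{7963}{3} = - \frac{27103}{3}$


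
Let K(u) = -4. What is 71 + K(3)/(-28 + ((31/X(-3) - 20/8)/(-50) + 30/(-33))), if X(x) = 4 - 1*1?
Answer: 6823307/95917 ≈ 71.138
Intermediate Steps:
X(x) = 3 (X(x) = 4 - 1 = 3)
71 + K(3)/(-28 + ((31/X(-3) - 20/8)/(-50) + 30/(-33))) = 71 - 4/(-28 + ((31/3 - 20/8)/(-50) + 30/(-33))) = 71 - 4/(-28 + ((31*(⅓) - 20*⅛)*(-1/50) + 30*(-1/33))) = 71 - 4/(-28 + ((31/3 - 5/2)*(-1/50) - 10/11)) = 71 - 4/(-28 + ((47/6)*(-1/50) - 10/11)) = 71 - 4/(-28 + (-47/300 - 10/11)) = 71 - 4/(-28 - 3517/3300) = 71 - 4/(-95917/3300) = 71 - 4*(-3300/95917) = 71 + 13200/95917 = 6823307/95917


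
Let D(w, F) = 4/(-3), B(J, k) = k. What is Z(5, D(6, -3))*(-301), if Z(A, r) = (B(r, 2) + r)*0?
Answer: 0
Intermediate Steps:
D(w, F) = -4/3 (D(w, F) = 4*(-⅓) = -4/3)
Z(A, r) = 0 (Z(A, r) = (2 + r)*0 = 0)
Z(5, D(6, -3))*(-301) = 0*(-301) = 0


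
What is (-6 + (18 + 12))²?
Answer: 576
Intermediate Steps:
(-6 + (18 + 12))² = (-6 + 30)² = 24² = 576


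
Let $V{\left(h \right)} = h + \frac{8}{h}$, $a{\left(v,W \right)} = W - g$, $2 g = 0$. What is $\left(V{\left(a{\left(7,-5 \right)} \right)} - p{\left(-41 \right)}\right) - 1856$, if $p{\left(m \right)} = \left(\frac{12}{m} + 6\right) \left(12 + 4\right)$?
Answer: $- \frac{400553}{205} \approx -1953.9$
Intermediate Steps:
$g = 0$ ($g = \frac{1}{2} \cdot 0 = 0$)
$p{\left(m \right)} = 96 + \frac{192}{m}$ ($p{\left(m \right)} = \left(6 + \frac{12}{m}\right) 16 = 96 + \frac{192}{m}$)
$a{\left(v,W \right)} = W$ ($a{\left(v,W \right)} = W - 0 = W + 0 = W$)
$\left(V{\left(a{\left(7,-5 \right)} \right)} - p{\left(-41 \right)}\right) - 1856 = \left(\left(-5 + \frac{8}{-5}\right) - \left(96 + \frac{192}{-41}\right)\right) - 1856 = \left(\left(-5 + 8 \left(- \frac{1}{5}\right)\right) - \left(96 + 192 \left(- \frac{1}{41}\right)\right)\right) - 1856 = \left(\left(-5 - \frac{8}{5}\right) - \left(96 - \frac{192}{41}\right)\right) - 1856 = \left(- \frac{33}{5} - \frac{3744}{41}\right) - 1856 = - \frac{20073}{205} - 1856 = - \frac{400553}{205}$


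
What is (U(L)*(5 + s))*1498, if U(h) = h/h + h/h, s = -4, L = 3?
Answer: 2996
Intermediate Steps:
U(h) = 2 (U(h) = 1 + 1 = 2)
(U(L)*(5 + s))*1498 = (2*(5 - 4))*1498 = (2*1)*1498 = 2*1498 = 2996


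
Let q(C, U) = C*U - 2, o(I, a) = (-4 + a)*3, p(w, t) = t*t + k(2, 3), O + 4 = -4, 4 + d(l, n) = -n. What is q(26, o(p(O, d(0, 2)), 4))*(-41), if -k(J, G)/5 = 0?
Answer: 82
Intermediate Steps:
k(J, G) = 0 (k(J, G) = -5*0 = 0)
d(l, n) = -4 - n
O = -8 (O = -4 - 4 = -8)
p(w, t) = t**2 (p(w, t) = t*t + 0 = t**2 + 0 = t**2)
o(I, a) = -12 + 3*a
q(C, U) = -2 + C*U
q(26, o(p(O, d(0, 2)), 4))*(-41) = (-2 + 26*(-12 + 3*4))*(-41) = (-2 + 26*(-12 + 12))*(-41) = (-2 + 26*0)*(-41) = (-2 + 0)*(-41) = -2*(-41) = 82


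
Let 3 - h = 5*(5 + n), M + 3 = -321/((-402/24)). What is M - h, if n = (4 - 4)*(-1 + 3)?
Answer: 2557/67 ≈ 38.164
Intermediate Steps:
n = 0 (n = 0*2 = 0)
M = 1083/67 (M = -3 - 321/((-402/24)) = -3 - 321/((-402*1/24)) = -3 - 321/(-67/4) = -3 - 321*(-4/67) = -3 + 1284/67 = 1083/67 ≈ 16.164)
h = -22 (h = 3 - 5*(5 + 0) = 3 - 5*5 = 3 - 1*25 = 3 - 25 = -22)
M - h = 1083/67 - 1*(-22) = 1083/67 + 22 = 2557/67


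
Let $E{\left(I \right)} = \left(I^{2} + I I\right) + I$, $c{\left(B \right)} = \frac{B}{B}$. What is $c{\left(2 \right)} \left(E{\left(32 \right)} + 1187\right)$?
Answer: $3267$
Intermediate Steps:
$c{\left(B \right)} = 1$
$E{\left(I \right)} = I + 2 I^{2}$ ($E{\left(I \right)} = \left(I^{2} + I^{2}\right) + I = 2 I^{2} + I = I + 2 I^{2}$)
$c{\left(2 \right)} \left(E{\left(32 \right)} + 1187\right) = 1 \left(32 \left(1 + 2 \cdot 32\right) + 1187\right) = 1 \left(32 \left(1 + 64\right) + 1187\right) = 1 \left(32 \cdot 65 + 1187\right) = 1 \left(2080 + 1187\right) = 1 \cdot 3267 = 3267$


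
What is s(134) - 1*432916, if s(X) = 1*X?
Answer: -432782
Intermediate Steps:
s(X) = X
s(134) - 1*432916 = 134 - 1*432916 = 134 - 432916 = -432782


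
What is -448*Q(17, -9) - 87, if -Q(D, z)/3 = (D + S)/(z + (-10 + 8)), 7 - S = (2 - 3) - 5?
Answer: -41277/11 ≈ -3752.5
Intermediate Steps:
S = 13 (S = 7 - ((2 - 3) - 5) = 7 - (-1 - 5) = 7 - 1*(-6) = 7 + 6 = 13)
Q(D, z) = -3*(13 + D)/(-2 + z) (Q(D, z) = -3*(D + 13)/(z + (-10 + 8)) = -3*(13 + D)/(z - 2) = -3*(13 + D)/(-2 + z))
-448*Q(17, -9) - 87 = -1344*(-13 - 1*17)/(-2 - 9) - 87 = -1344*(-13 - 17)/(-11) - 87 = -1344*(-1)*(-30)/11 - 87 = -448*90/11 - 87 = -40320/11 - 87 = -41277/11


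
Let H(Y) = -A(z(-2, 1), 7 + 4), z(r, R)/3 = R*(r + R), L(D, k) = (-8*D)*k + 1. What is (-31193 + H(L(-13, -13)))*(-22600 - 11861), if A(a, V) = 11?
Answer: 1075321044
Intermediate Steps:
L(D, k) = 1 - 8*D*k (L(D, k) = -8*D*k + 1 = 1 - 8*D*k)
z(r, R) = 3*R*(R + r) (z(r, R) = 3*(R*(r + R)) = 3*(R*(R + r)) = 3*R*(R + r))
H(Y) = -11 (H(Y) = -1*11 = -11)
(-31193 + H(L(-13, -13)))*(-22600 - 11861) = (-31193 - 11)*(-22600 - 11861) = -31204*(-34461) = 1075321044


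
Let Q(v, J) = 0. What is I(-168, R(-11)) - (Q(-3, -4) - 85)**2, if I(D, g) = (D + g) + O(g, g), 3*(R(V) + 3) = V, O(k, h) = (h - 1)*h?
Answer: -66137/9 ≈ -7348.6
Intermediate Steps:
O(k, h) = h*(-1 + h) (O(k, h) = (-1 + h)*h = h*(-1 + h))
R(V) = -3 + V/3
I(D, g) = D + g + g*(-1 + g) (I(D, g) = (D + g) + g*(-1 + g) = D + g + g*(-1 + g))
I(-168, R(-11)) - (Q(-3, -4) - 85)**2 = (-168 + (-3 + (1/3)*(-11))**2) - (0 - 85)**2 = (-168 + (-3 - 11/3)**2) - 1*(-85)**2 = (-168 + (-20/3)**2) - 1*7225 = (-168 + 400/9) - 7225 = -1112/9 - 7225 = -66137/9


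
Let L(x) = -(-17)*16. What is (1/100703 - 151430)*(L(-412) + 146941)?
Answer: -2244918061459557/100703 ≈ -2.2292e+10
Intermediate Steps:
L(x) = 272 (L(x) = -1*(-272) = 272)
(1/100703 - 151430)*(L(-412) + 146941) = (1/100703 - 151430)*(272 + 146941) = (1/100703 - 151430)*147213 = -15249455289/100703*147213 = -2244918061459557/100703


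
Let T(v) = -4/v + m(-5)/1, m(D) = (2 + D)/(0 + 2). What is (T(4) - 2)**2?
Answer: 81/4 ≈ 20.250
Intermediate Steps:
m(D) = 1 + D/2 (m(D) = (2 + D)/2 = (2 + D)*(1/2) = 1 + D/2)
T(v) = -3/2 - 4/v (T(v) = -4/v + (1 + (1/2)*(-5))/1 = -4/v + (1 - 5/2)*1 = -4/v - 3/2*1 = -4/v - 3/2 = -3/2 - 4/v)
(T(4) - 2)**2 = ((-3/2 - 4/4) - 2)**2 = ((-3/2 - 4*1/4) - 2)**2 = ((-3/2 - 1) - 2)**2 = (-5/2 - 2)**2 = (-9/2)**2 = 81/4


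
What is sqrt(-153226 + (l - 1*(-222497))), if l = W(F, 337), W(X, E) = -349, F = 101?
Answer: 3*sqrt(7658) ≈ 262.53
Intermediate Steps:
l = -349
sqrt(-153226 + (l - 1*(-222497))) = sqrt(-153226 + (-349 - 1*(-222497))) = sqrt(-153226 + (-349 + 222497)) = sqrt(-153226 + 222148) = sqrt(68922) = 3*sqrt(7658)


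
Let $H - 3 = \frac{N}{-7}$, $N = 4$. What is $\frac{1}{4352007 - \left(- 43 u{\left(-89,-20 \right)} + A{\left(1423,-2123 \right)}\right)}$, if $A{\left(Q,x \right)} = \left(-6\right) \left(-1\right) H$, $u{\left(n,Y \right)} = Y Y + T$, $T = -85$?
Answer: $\frac{7}{30558762} \approx 2.2907 \cdot 10^{-7}$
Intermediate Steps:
$H = \frac{17}{7}$ ($H = 3 + \frac{4}{-7} = 3 + 4 \left(- \frac{1}{7}\right) = 3 - \frac{4}{7} = \frac{17}{7} \approx 2.4286$)
$u{\left(n,Y \right)} = -85 + Y^{2}$ ($u{\left(n,Y \right)} = Y Y - 85 = Y^{2} - 85 = -85 + Y^{2}$)
$A{\left(Q,x \right)} = \frac{102}{7}$ ($A{\left(Q,x \right)} = \left(-6\right) \left(-1\right) \frac{17}{7} = 6 \cdot \frac{17}{7} = \frac{102}{7}$)
$\frac{1}{4352007 - \left(- 43 u{\left(-89,-20 \right)} + A{\left(1423,-2123 \right)}\right)} = \frac{1}{4352007 + \left(43 \left(-85 + \left(-20\right)^{2}\right) - \frac{102}{7}\right)} = \frac{1}{4352007 - \left(\frac{102}{7} - 43 \left(-85 + 400\right)\right)} = \frac{1}{4352007 + \left(43 \cdot 315 - \frac{102}{7}\right)} = \frac{1}{4352007 + \left(13545 - \frac{102}{7}\right)} = \frac{1}{4352007 + \frac{94713}{7}} = \frac{1}{\frac{30558762}{7}} = \frac{7}{30558762}$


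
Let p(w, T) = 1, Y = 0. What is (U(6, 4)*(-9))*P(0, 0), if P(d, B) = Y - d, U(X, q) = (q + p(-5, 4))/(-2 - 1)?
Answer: 0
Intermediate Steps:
U(X, q) = -⅓ - q/3 (U(X, q) = (q + 1)/(-2 - 1) = (1 + q)/(-3) = (1 + q)*(-⅓) = -⅓ - q/3)
P(d, B) = -d (P(d, B) = 0 - d = -d)
(U(6, 4)*(-9))*P(0, 0) = ((-⅓ - ⅓*4)*(-9))*(-1*0) = ((-⅓ - 4/3)*(-9))*0 = -5/3*(-9)*0 = 15*0 = 0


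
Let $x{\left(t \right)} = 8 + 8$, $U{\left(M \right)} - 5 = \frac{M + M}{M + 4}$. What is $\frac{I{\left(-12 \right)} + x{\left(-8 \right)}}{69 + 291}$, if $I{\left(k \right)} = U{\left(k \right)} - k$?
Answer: $\frac{1}{10} \approx 0.1$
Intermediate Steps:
$U{\left(M \right)} = 5 + \frac{2 M}{4 + M}$ ($U{\left(M \right)} = 5 + \frac{M + M}{M + 4} = 5 + \frac{2 M}{4 + M}$)
$I{\left(k \right)} = - k + \frac{20 + 7 k}{4 + k}$ ($I{\left(k \right)} = \frac{20 + 7 k}{4 + k} - k = - k + \frac{20 + 7 k}{4 + k}$)
$x{\left(t \right)} = 16$
$\frac{I{\left(-12 \right)} + x{\left(-8 \right)}}{69 + 291} = \frac{\frac{20 - \left(-12\right)^{2} + 3 \left(-12\right)}{4 - 12} + 16}{69 + 291} = \frac{\frac{20 - 144 - 36}{-8} + 16}{360} = \left(- \frac{20 - 144 - 36}{8} + 16\right) \frac{1}{360} = \left(\left(- \frac{1}{8}\right) \left(-160\right) + 16\right) \frac{1}{360} = \left(20 + 16\right) \frac{1}{360} = 36 \cdot \frac{1}{360} = \frac{1}{10}$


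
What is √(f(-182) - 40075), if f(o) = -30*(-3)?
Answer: I*√39985 ≈ 199.96*I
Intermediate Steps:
f(o) = 90
√(f(-182) - 40075) = √(90 - 40075) = √(-39985) = I*√39985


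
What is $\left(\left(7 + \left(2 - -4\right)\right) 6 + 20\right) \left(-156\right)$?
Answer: $-15288$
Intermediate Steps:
$\left(\left(7 + \left(2 - -4\right)\right) 6 + 20\right) \left(-156\right) = \left(\left(7 + \left(2 + 4\right)\right) 6 + 20\right) \left(-156\right) = \left(\left(7 + 6\right) 6 + 20\right) \left(-156\right) = \left(13 \cdot 6 + 20\right) \left(-156\right) = \left(78 + 20\right) \left(-156\right) = 98 \left(-156\right) = -15288$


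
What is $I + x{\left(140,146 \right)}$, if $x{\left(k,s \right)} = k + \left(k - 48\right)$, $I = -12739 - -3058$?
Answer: $-9449$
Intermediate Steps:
$I = -9681$ ($I = -12739 + 3058 = -9681$)
$x{\left(k,s \right)} = -48 + 2 k$ ($x{\left(k,s \right)} = k + \left(k - 48\right) = k + \left(-48 + k\right) = -48 + 2 k$)
$I + x{\left(140,146 \right)} = -9681 + \left(-48 + 2 \cdot 140\right) = -9681 + \left(-48 + 280\right) = -9681 + 232 = -9449$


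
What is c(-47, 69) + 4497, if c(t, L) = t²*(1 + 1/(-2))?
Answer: 11203/2 ≈ 5601.5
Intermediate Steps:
c(t, L) = t²/2 (c(t, L) = t²*(1 - ½) = t²*(½) = t²/2)
c(-47, 69) + 4497 = (½)*(-47)² + 4497 = (½)*2209 + 4497 = 2209/2 + 4497 = 11203/2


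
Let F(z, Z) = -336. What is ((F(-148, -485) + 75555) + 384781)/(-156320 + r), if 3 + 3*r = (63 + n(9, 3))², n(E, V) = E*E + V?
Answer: -230000/74559 ≈ -3.0848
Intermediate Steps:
n(E, V) = V + E² (n(E, V) = E² + V = V + E²)
r = 7202 (r = -1 + (63 + (3 + 9²))²/3 = -1 + (63 + (3 + 81))²/3 = -1 + (63 + 84)²/3 = -1 + (⅓)*147² = -1 + (⅓)*21609 = -1 + 7203 = 7202)
((F(-148, -485) + 75555) + 384781)/(-156320 + r) = ((-336 + 75555) + 384781)/(-156320 + 7202) = (75219 + 384781)/(-149118) = 460000*(-1/149118) = -230000/74559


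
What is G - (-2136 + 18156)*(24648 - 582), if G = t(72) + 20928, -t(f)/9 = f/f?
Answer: -385516401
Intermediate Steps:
t(f) = -9 (t(f) = -9*f/f = -9*1 = -9)
G = 20919 (G = -9 + 20928 = 20919)
G - (-2136 + 18156)*(24648 - 582) = 20919 - (-2136 + 18156)*(24648 - 582) = 20919 - 16020*24066 = 20919 - 1*385537320 = 20919 - 385537320 = -385516401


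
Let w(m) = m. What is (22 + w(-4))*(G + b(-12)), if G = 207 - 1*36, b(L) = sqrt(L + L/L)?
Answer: 3078 + 18*I*sqrt(11) ≈ 3078.0 + 59.699*I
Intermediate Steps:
b(L) = sqrt(1 + L) (b(L) = sqrt(L + 1) = sqrt(1 + L))
G = 171 (G = 207 - 36 = 171)
(22 + w(-4))*(G + b(-12)) = (22 - 4)*(171 + sqrt(1 - 12)) = 18*(171 + sqrt(-11)) = 18*(171 + I*sqrt(11)) = 3078 + 18*I*sqrt(11)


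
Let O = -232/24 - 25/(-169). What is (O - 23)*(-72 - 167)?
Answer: 3940393/507 ≈ 7772.0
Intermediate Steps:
O = -4826/507 (O = -232*1/24 - 25*(-1/169) = -29/3 + 25/169 = -4826/507 ≈ -9.5187)
(O - 23)*(-72 - 167) = (-4826/507 - 23)*(-72 - 167) = -16487/507*(-239) = 3940393/507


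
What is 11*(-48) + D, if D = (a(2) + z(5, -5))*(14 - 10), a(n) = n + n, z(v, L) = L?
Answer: -532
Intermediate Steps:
a(n) = 2*n
D = -4 (D = (2*2 - 5)*(14 - 10) = (4 - 5)*4 = -1*4 = -4)
11*(-48) + D = 11*(-48) - 4 = -528 - 4 = -532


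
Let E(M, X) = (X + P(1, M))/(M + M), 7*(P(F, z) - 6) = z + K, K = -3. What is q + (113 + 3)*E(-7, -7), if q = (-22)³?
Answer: -520766/49 ≈ -10628.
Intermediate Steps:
q = -10648
P(F, z) = 39/7 + z/7 (P(F, z) = 6 + (z - 3)/7 = 6 + (-3 + z)/7 = 6 + (-3/7 + z/7) = 39/7 + z/7)
E(M, X) = (39/7 + X + M/7)/(2*M) (E(M, X) = (X + (39/7 + M/7))/(M + M) = (39/7 + X + M/7)/((2*M)) = (39/7 + X + M/7)*(1/(2*M)) = (39/7 + X + M/7)/(2*M))
q + (113 + 3)*E(-7, -7) = -10648 + (113 + 3)*((1/14)*(39 - 7 + 7*(-7))/(-7)) = -10648 + 116*((1/14)*(-⅐)*(39 - 7 - 49)) = -10648 + 116*((1/14)*(-⅐)*(-17)) = -10648 + 116*(17/98) = -10648 + 986/49 = -520766/49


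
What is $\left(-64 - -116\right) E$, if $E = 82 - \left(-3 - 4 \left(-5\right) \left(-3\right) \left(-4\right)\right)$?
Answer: $-8060$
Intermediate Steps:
$E = -155$ ($E = 82 - \left(-3 - 4 \cdot 15 \left(-4\right)\right) = 82 - \left(-3 - -240\right) = 82 - \left(-3 + 240\right) = 82 - 237 = -155$)
$\left(-64 - -116\right) E = \left(-64 - -116\right) \left(-155\right) = \left(-64 + 116\right) \left(-155\right) = 52 \left(-155\right) = -8060$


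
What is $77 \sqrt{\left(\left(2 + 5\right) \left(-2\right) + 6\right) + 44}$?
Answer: $462$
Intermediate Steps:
$77 \sqrt{\left(\left(2 + 5\right) \left(-2\right) + 6\right) + 44} = 77 \sqrt{\left(7 \left(-2\right) + 6\right) + 44} = 77 \sqrt{\left(-14 + 6\right) + 44} = 77 \sqrt{-8 + 44} = 77 \sqrt{36} = 77 \cdot 6 = 462$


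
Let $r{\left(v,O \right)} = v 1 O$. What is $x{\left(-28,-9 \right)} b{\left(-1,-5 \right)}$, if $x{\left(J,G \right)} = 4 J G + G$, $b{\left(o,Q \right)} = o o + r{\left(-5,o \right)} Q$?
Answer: $-23976$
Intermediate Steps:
$r{\left(v,O \right)} = O v$ ($r{\left(v,O \right)} = v O = O v$)
$b{\left(o,Q \right)} = o^{2} - 5 Q o$ ($b{\left(o,Q \right)} = o o + o \left(-5\right) Q = o^{2} + - 5 o Q = o^{2} - 5 Q o$)
$x{\left(J,G \right)} = G + 4 G J$ ($x{\left(J,G \right)} = 4 G J + G = G + 4 G J$)
$x{\left(-28,-9 \right)} b{\left(-1,-5 \right)} = - 9 \left(1 + 4 \left(-28\right)\right) \left(- (-1 - -25)\right) = - 9 \left(1 - 112\right) \left(- (-1 + 25)\right) = \left(-9\right) \left(-111\right) \left(\left(-1\right) 24\right) = 999 \left(-24\right) = -23976$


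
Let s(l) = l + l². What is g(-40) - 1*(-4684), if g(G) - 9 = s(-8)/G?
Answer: 23458/5 ≈ 4691.6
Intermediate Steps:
g(G) = 9 + 56/G (g(G) = 9 + (-8*(1 - 8))/G = 9 + (-8*(-7))/G = 9 + 56/G)
g(-40) - 1*(-4684) = (9 + 56/(-40)) - 1*(-4684) = (9 + 56*(-1/40)) + 4684 = (9 - 7/5) + 4684 = 38/5 + 4684 = 23458/5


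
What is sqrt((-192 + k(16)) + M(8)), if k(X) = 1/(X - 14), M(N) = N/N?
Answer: I*sqrt(762)/2 ≈ 13.802*I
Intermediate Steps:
M(N) = 1
k(X) = 1/(-14 + X)
sqrt((-192 + k(16)) + M(8)) = sqrt((-192 + 1/(-14 + 16)) + 1) = sqrt((-192 + 1/2) + 1) = sqrt(-383/2 + 1) = sqrt(-381/2) = I*sqrt(762)/2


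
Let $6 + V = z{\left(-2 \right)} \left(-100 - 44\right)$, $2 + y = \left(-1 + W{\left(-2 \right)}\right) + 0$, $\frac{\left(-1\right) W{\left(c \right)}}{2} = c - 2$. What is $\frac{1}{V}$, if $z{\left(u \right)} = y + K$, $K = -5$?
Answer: $- \frac{1}{6} \approx -0.16667$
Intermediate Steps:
$W{\left(c \right)} = 4 - 2 c$ ($W{\left(c \right)} = - 2 \left(c - 2\right) = - 2 \left(-2 + c\right) = 4 - 2 c$)
$y = 5$ ($y = -2 + \left(\left(-1 + \left(4 - -4\right)\right) + 0\right) = -2 + \left(\left(-1 + \left(4 + 4\right)\right) + 0\right) = -2 + \left(\left(-1 + 8\right) + 0\right) = -2 + \left(7 + 0\right) = -2 + 7 = 5$)
$z{\left(u \right)} = 0$ ($z{\left(u \right)} = 5 - 5 = 0$)
$V = -6$ ($V = -6 + 0 \left(-100 - 44\right) = -6 + 0 \left(-144\right) = -6 + 0 = -6$)
$\frac{1}{V} = \frac{1}{-6} = - \frac{1}{6}$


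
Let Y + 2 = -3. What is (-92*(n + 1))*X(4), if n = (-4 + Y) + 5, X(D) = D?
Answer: 1104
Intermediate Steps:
Y = -5 (Y = -2 - 3 = -5)
n = -4 (n = (-4 - 5) + 5 = -9 + 5 = -4)
(-92*(n + 1))*X(4) = -92*(-4 + 1)*4 = -92*(-3)*4 = -23*(-12)*4 = 276*4 = 1104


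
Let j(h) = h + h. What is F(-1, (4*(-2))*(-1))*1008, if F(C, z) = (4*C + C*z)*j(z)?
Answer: -193536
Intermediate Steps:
j(h) = 2*h
F(C, z) = 2*z*(4*C + C*z) (F(C, z) = (4*C + C*z)*(2*z) = 2*z*(4*C + C*z))
F(-1, (4*(-2))*(-1))*1008 = (2*(-1)*((4*(-2))*(-1))*(4 + (4*(-2))*(-1)))*1008 = (2*(-1)*(-8*(-1))*(4 - 8*(-1)))*1008 = (2*(-1)*8*(4 + 8))*1008 = (2*(-1)*8*12)*1008 = -192*1008 = -193536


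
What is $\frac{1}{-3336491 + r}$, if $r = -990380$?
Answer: $- \frac{1}{4326871} \approx -2.3111 \cdot 10^{-7}$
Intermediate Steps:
$\frac{1}{-3336491 + r} = \frac{1}{-3336491 - 990380} = \frac{1}{-4326871} = - \frac{1}{4326871}$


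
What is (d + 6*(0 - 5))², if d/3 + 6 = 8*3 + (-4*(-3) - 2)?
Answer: 2916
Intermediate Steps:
d = 84 (d = -18 + 3*(8*3 + (-4*(-3) - 2)) = -18 + 3*(24 + (12 - 2)) = -18 + 3*(24 + 10) = -18 + 3*34 = -18 + 102 = 84)
(d + 6*(0 - 5))² = (84 + 6*(0 - 5))² = (84 + 6*(-5))² = (84 - 30)² = 54² = 2916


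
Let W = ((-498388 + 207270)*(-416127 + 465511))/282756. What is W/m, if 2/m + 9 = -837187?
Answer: 1504500999515144/70689 ≈ 2.1283e+10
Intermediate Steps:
m = -1/418598 (m = 2/(-9 - 837187) = 2/(-837196) = 2*(-1/837196) = -1/418598 ≈ -2.3889e-6)
W = -3594142828/70689 (W = -291118*49384*(1/282756) = -14376571312*1/282756 = -3594142828/70689 ≈ -50844.)
W/m = -3594142828/(70689*(-1/418598)) = -3594142828/70689*(-418598) = 1504500999515144/70689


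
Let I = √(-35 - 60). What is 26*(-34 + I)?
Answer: -884 + 26*I*√95 ≈ -884.0 + 253.42*I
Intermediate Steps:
I = I*√95 (I = √(-95) = I*√95 ≈ 9.7468*I)
26*(-34 + I) = 26*(-34 + I*√95) = -884 + 26*I*√95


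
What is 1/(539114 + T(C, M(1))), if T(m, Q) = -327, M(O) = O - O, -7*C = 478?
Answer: 1/538787 ≈ 1.8560e-6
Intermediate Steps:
C = -478/7 (C = -⅐*478 = -478/7 ≈ -68.286)
M(O) = 0
1/(539114 + T(C, M(1))) = 1/(539114 - 327) = 1/538787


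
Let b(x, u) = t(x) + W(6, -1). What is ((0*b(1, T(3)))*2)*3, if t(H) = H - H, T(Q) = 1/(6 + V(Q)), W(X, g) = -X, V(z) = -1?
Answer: 0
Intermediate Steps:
T(Q) = 1/5 (T(Q) = 1/(6 - 1) = 1/5)
t(H) = 0
b(x, u) = -6 (b(x, u) = 0 - 1*6 = 0 - 6 = -6)
((0*b(1, T(3)))*2)*3 = ((0*(-6))*2)*3 = (0*2)*3 = 0*3 = 0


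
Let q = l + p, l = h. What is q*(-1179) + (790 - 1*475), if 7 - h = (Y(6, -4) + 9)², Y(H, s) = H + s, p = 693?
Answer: -682326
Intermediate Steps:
h = -114 (h = 7 - ((6 - 4) + 9)² = 7 - (2 + 9)² = 7 - 1*11² = 7 - 1*121 = 7 - 121 = -114)
l = -114
q = 579 (q = -114 + 693 = 579)
q*(-1179) + (790 - 1*475) = 579*(-1179) + (790 - 1*475) = -682641 + (790 - 475) = -682641 + 315 = -682326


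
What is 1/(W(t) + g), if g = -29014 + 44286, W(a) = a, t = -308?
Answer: 1/14964 ≈ 6.6827e-5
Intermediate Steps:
g = 15272
1/(W(t) + g) = 1/(-308 + 15272) = 1/14964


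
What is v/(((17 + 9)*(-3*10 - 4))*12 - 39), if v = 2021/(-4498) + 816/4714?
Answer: 2928313/112877215542 ≈ 2.5942e-5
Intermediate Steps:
v = -2928313/10601786 (v = 2021*(-1/4498) + 816*(1/4714) = -2021/4498 + 408/2357 = -2928313/10601786 ≈ -0.27621)
v/(((17 + 9)*(-3*10 - 4))*12 - 39) = -2928313/(10601786*(((17 + 9)*(-3*10 - 4))*12 - 39)) = -2928313/(10601786*((26*(-30 - 4))*12 - 39)) = -2928313/(10601786*((26*(-34))*12 - 39)) = -2928313/(10601786*(-884*12 - 39)) = -2928313/(10601786*(-10608 - 39)) = -2928313/10601786/(-10647) = -2928313/10601786*(-1/10647) = 2928313/112877215542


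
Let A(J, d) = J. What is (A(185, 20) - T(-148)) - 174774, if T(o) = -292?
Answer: -174297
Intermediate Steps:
(A(185, 20) - T(-148)) - 174774 = (185 - 1*(-292)) - 174774 = (185 + 292) - 174774 = 477 - 174774 = -174297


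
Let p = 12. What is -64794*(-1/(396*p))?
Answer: 10799/792 ≈ 13.635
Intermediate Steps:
-64794*(-1/(396*p)) = -64794/((12*(-9))*44) = -64794/((-108*44)) = -64794/(-4752) = -64794*(-1/4752) = 10799/792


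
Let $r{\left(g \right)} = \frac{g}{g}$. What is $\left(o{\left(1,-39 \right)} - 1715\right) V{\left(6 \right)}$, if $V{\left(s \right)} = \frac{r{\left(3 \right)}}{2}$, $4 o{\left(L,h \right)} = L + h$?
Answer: $- \frac{3449}{4} \approx -862.25$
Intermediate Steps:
$r{\left(g \right)} = 1$
$o{\left(L,h \right)} = \frac{L}{4} + \frac{h}{4}$ ($o{\left(L,h \right)} = \frac{L + h}{4} = \frac{L}{4} + \frac{h}{4}$)
$V{\left(s \right)} = \frac{1}{2}$ ($V{\left(s \right)} = 1 \cdot \frac{1}{2} = \frac{1}{2}$)
$\left(o{\left(1,-39 \right)} - 1715\right) V{\left(6 \right)} = \left(\left(\frac{1}{4} \cdot 1 + \frac{1}{4} \left(-39\right)\right) - 1715\right) \frac{1}{2} = \left(\left(\frac{1}{4} - \frac{39}{4}\right) - 1715\right) \frac{1}{2} = \left(- \frac{19}{2} - 1715\right) \frac{1}{2} = \left(- \frac{3449}{2}\right) \frac{1}{2} = - \frac{3449}{4}$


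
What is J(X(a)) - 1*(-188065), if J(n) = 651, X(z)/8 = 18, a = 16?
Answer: 188716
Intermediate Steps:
X(z) = 144 (X(z) = 8*18 = 144)
J(X(a)) - 1*(-188065) = 651 - 1*(-188065) = 651 + 188065 = 188716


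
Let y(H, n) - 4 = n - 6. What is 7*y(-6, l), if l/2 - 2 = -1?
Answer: 0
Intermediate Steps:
l = 2 (l = 4 + 2*(-1) = 4 - 2 = 2)
y(H, n) = -2 + n (y(H, n) = 4 + (n - 6) = 4 + (-6 + n) = -2 + n)
7*y(-6, l) = 7*(-2 + 2) = 7*0 = 0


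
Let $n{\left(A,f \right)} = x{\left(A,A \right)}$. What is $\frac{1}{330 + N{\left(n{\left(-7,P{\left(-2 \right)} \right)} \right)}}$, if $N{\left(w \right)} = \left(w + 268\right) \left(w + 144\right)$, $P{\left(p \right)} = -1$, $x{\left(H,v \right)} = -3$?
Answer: $\frac{1}{37695} \approx 2.6529 \cdot 10^{-5}$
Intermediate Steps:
$n{\left(A,f \right)} = -3$
$N{\left(w \right)} = \left(144 + w\right) \left(268 + w\right)$ ($N{\left(w \right)} = \left(268 + w\right) \left(144 + w\right) = \left(144 + w\right) \left(268 + w\right)$)
$\frac{1}{330 + N{\left(n{\left(-7,P{\left(-2 \right)} \right)} \right)}} = \frac{1}{330 + \left(38592 + \left(-3\right)^{2} + 412 \left(-3\right)\right)} = \frac{1}{330 + \left(38592 + 9 - 1236\right)} = \frac{1}{330 + 37365} = \frac{1}{37695}$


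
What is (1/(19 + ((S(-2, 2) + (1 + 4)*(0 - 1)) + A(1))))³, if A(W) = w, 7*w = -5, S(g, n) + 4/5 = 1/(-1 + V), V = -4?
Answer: 343/636056 ≈ 0.00053926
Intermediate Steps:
S(g, n) = -1 (S(g, n) = -⅘ + 1/(-1 - 4) = -⅘ + 1/(-5) = -⅘ - ⅕ = -1)
w = -5/7 (w = (⅐)*(-5) = -5/7 ≈ -0.71429)
A(W) = -5/7
(1/(19 + ((S(-2, 2) + (1 + 4)*(0 - 1)) + A(1))))³ = (1/(19 + ((-1 + (1 + 4)*(0 - 1)) - 5/7)))³ = (1/(19 + ((-1 + 5*(-1)) - 5/7)))³ = (1/(19 + ((-1 - 5) - 5/7)))³ = (1/(19 + (-6 - 5/7)))³ = (1/(19 - 47/7))³ = (1/(86/7))³ = (7/86)³ = 343/636056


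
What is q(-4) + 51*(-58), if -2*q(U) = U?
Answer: -2956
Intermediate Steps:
q(U) = -U/2
q(-4) + 51*(-58) = -½*(-4) + 51*(-58) = 2 - 2958 = -2956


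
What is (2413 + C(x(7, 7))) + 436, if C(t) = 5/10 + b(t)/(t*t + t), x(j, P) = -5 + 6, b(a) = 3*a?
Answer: 2851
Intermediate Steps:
x(j, P) = 1
C(t) = 1/2 + 3*t/(t + t**2) (C(t) = 5/10 + (3*t)/(t*t + t) = 5*(1/10) + (3*t)/(t**2 + t) = 1/2 + (3*t)/(t + t**2) = 1/2 + 3*t/(t + t**2))
(2413 + C(x(7, 7))) + 436 = (2413 + (7 + 1)/(2*(1 + 1))) + 436 = (2413 + (1/2)*8/2) + 436 = (2413 + (1/2)*(1/2)*8) + 436 = (2413 + 2) + 436 = 2415 + 436 = 2851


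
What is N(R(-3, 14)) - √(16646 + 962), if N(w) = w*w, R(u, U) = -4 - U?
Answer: 324 - 2*√4402 ≈ 191.30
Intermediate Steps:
N(w) = w²
N(R(-3, 14)) - √(16646 + 962) = (-4 - 1*14)² - √(16646 + 962) = (-4 - 14)² - √17608 = (-18)² - 2*√4402 = 324 - 2*√4402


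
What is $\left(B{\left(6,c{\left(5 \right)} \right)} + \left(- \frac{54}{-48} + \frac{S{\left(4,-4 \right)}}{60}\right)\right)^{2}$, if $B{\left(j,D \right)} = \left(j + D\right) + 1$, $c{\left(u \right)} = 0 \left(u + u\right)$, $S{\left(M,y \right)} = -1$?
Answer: $\frac{946729}{14400} \approx 65.745$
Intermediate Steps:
$c{\left(u \right)} = 0$ ($c{\left(u \right)} = 0 \cdot 2 u = 0$)
$B{\left(j,D \right)} = 1 + D + j$ ($B{\left(j,D \right)} = \left(D + j\right) + 1 = 1 + D + j$)
$\left(B{\left(6,c{\left(5 \right)} \right)} + \left(- \frac{54}{-48} + \frac{S{\left(4,-4 \right)}}{60}\right)\right)^{2} = \left(\left(1 + 0 + 6\right) - \left(\frac{1}{60} - \frac{9}{8}\right)\right)^{2} = \left(7 - - \frac{133}{120}\right)^{2} = \left(7 + \left(\frac{9}{8} - \frac{1}{60}\right)\right)^{2} = \left(7 + \frac{133}{120}\right)^{2} = \left(\frac{973}{120}\right)^{2} = \frac{946729}{14400}$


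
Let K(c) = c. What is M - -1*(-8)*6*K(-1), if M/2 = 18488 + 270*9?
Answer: 41884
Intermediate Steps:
M = 41836 (M = 2*(18488 + 270*9) = 2*(18488 + 2430) = 2*20918 = 41836)
M - -1*(-8)*6*K(-1) = 41836 - -1*(-8)*6*(-1) = 41836 - 8*6*(-1) = 41836 - 48*(-1) = 41836 - 1*(-48) = 41836 + 48 = 41884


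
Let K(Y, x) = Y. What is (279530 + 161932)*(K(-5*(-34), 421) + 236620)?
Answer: 104533786980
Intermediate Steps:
(279530 + 161932)*(K(-5*(-34), 421) + 236620) = (279530 + 161932)*(-5*(-34) + 236620) = 441462*(170 + 236620) = 441462*236790 = 104533786980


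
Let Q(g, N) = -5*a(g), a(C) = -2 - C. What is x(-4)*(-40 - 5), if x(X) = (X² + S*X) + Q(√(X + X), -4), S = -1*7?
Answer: -2430 - 450*I*√2 ≈ -2430.0 - 636.4*I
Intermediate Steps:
S = -7
Q(g, N) = 10 + 5*g (Q(g, N) = -5*(-2 - g) = 10 + 5*g)
x(X) = 10 + X² - 7*X + 5*√2*√X (x(X) = (X² - 7*X) + (10 + 5*√(X + X)) = (X² - 7*X) + (10 + 5*√(2*X)) = (X² - 7*X) + (10 + 5*(√2*√X)) = (X² - 7*X) + (10 + 5*√2*√X) = 10 + X² - 7*X + 5*√2*√X)
x(-4)*(-40 - 5) = (10 + (-4)² - 7*(-4) + 5*√2*√(-4))*(-40 - 5) = (10 + 16 + 28 + 5*√2*(2*I))*(-45) = (10 + 16 + 28 + 10*I*√2)*(-45) = (54 + 10*I*√2)*(-45) = -2430 - 450*I*√2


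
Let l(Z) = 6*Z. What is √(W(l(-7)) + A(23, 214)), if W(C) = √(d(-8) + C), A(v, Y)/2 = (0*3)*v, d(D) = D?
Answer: 2^(¼)*√5*√I ≈ 1.8803 + 1.8803*I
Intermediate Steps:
A(v, Y) = 0 (A(v, Y) = 2*((0*3)*v) = 2*(0*v) = 2*0 = 0)
W(C) = √(-8 + C)
√(W(l(-7)) + A(23, 214)) = √(√(-8 + 6*(-7)) + 0) = √(√(-8 - 42) + 0) = √(√(-50) + 0) = √(5*I*√2 + 0) = √(5*I*√2) = 2^(¼)*√5*√I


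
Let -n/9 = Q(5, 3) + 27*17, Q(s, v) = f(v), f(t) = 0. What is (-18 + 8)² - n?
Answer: 4231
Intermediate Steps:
Q(s, v) = 0
n = -4131 (n = -9*(0 + 27*17) = -9*(0 + 459) = -9*459 = -4131)
(-18 + 8)² - n = (-18 + 8)² - 1*(-4131) = (-10)² + 4131 = 100 + 4131 = 4231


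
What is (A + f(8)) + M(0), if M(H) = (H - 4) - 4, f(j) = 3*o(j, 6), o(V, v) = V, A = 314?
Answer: 330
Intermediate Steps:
f(j) = 3*j
M(H) = -8 + H (M(H) = (-4 + H) - 4 = -8 + H)
(A + f(8)) + M(0) = (314 + 3*8) + (-8 + 0) = (314 + 24) - 8 = 338 - 8 = 330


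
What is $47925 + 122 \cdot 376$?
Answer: $93797$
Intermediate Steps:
$47925 + 122 \cdot 376 = 47925 + 45872 = 93797$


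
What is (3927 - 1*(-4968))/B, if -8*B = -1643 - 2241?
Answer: 17790/971 ≈ 18.321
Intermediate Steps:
B = 971/2 (B = -(-1643 - 2241)/8 = -⅛*(-3884) = 971/2 ≈ 485.50)
(3927 - 1*(-4968))/B = (3927 - 1*(-4968))/(971/2) = (3927 + 4968)*(2/971) = 8895*(2/971) = 17790/971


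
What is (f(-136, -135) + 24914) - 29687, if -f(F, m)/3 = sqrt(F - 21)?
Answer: -4773 - 3*I*sqrt(157) ≈ -4773.0 - 37.59*I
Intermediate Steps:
f(F, m) = -3*sqrt(-21 + F) (f(F, m) = -3*sqrt(F - 21) = -3*sqrt(-21 + F))
(f(-136, -135) + 24914) - 29687 = (-3*sqrt(-21 - 136) + 24914) - 29687 = (-3*I*sqrt(157) + 24914) - 29687 = (24914 - 3*I*sqrt(157)) - 29687 = -4773 - 3*I*sqrt(157)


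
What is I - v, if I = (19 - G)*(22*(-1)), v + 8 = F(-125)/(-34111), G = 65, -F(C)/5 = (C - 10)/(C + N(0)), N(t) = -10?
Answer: 34793215/34111 ≈ 1020.0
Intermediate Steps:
F(C) = -5 (F(C) = -5*(C - 10)/(C - 10) = -5*(-10 + C)/(-10 + C) = -5*1 = -5)
v = -272883/34111 (v = -8 - 5/(-34111) = -8 - 5*(-1/34111) = -8 + 5/34111 = -272883/34111 ≈ -7.9999)
I = 1012 (I = (19 - 1*65)*(22*(-1)) = (19 - 65)*(-22) = -46*(-22) = 1012)
I - v = 1012 - 1*(-272883/34111) = 1012 + 272883/34111 = 34793215/34111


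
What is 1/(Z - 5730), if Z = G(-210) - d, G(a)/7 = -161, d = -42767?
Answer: 1/35910 ≈ 2.7847e-5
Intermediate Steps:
G(a) = -1127 (G(a) = 7*(-161) = -1127)
Z = 41640 (Z = -1127 - 1*(-42767) = -1127 + 42767 = 41640)
1/(Z - 5730) = 1/(41640 - 5730) = 1/35910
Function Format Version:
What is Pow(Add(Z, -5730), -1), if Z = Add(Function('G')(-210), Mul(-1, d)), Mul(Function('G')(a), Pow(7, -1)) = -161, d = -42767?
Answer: Rational(1, 35910) ≈ 2.7847e-5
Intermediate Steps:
Function('G')(a) = -1127 (Function('G')(a) = Mul(7, -161) = -1127)
Z = 41640 (Z = Add(-1127, Mul(-1, -42767)) = Add(-1127, 42767) = 41640)
Pow(Add(Z, -5730), -1) = Pow(Add(41640, -5730), -1) = Pow(35910, -1) = Rational(1, 35910)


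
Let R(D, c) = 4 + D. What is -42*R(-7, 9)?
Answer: 126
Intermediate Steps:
-42*R(-7, 9) = -42*(4 - 7) = -42*(-3) = 126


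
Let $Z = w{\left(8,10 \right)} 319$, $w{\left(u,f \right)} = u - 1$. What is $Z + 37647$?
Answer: $39880$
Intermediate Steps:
$w{\left(u,f \right)} = -1 + u$ ($w{\left(u,f \right)} = u - 1 = -1 + u$)
$Z = 2233$ ($Z = \left(-1 + 8\right) 319 = 7 \cdot 319 = 2233$)
$Z + 37647 = 2233 + 37647 = 39880$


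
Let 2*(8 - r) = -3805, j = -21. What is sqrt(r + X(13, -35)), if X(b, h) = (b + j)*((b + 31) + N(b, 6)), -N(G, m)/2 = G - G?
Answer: sqrt(6234)/2 ≈ 39.478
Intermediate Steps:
N(G, m) = 0 (N(G, m) = -2*(G - G) = -2*0 = 0)
r = 3821/2 (r = 8 - 1/2*(-3805) = 8 + 3805/2 = 3821/2 ≈ 1910.5)
X(b, h) = (-21 + b)*(31 + b) (X(b, h) = (b - 21)*((b + 31) + 0) = (-21 + b)*((31 + b) + 0) = (-21 + b)*(31 + b))
sqrt(r + X(13, -35)) = sqrt(3821/2 + (-651 + 13**2 + 10*13)) = sqrt(3821/2 + (-651 + 169 + 130)) = sqrt(3821/2 - 352) = sqrt(3117/2) = sqrt(6234)/2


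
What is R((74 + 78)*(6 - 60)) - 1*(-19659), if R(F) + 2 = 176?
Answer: 19833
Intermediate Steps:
R(F) = 174 (R(F) = -2 + 176 = 174)
R((74 + 78)*(6 - 60)) - 1*(-19659) = 174 - 1*(-19659) = 174 + 19659 = 19833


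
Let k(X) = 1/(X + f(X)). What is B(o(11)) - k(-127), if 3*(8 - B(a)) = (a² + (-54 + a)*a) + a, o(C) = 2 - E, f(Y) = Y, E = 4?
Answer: -7619/254 ≈ -29.996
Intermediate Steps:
o(C) = -2 (o(C) = 2 - 1*4 = 2 - 4 = -2)
B(a) = 8 - a/3 - a²/3 - a*(-54 + a)/3 (B(a) = 8 - ((a² + (-54 + a)*a) + a)/3 = 8 - ((a² + a*(-54 + a)) + a)/3 = 8 - (a + a² + a*(-54 + a))/3 = 8 + (-a/3 - a²/3 - a*(-54 + a)/3) = 8 - a/3 - a²/3 - a*(-54 + a)/3)
k(X) = 1/(2*X) (k(X) = 1/(X + X) = 1/(2*X))
B(o(11)) - k(-127) = (8 - ⅔*(-2)² + (53/3)*(-2)) - 1/(2*(-127)) = (8 - ⅔*4 - 106/3) - (-1)/(2*127) = (8 - 8/3 - 106/3) - 1*(-1/254) = -30 + 1/254 = -7619/254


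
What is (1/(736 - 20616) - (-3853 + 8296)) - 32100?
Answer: -726474841/19880 ≈ -36543.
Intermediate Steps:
(1/(736 - 20616) - (-3853 + 8296)) - 32100 = (1/(-19880) - 1*4443) - 32100 = (-1/19880 - 4443) - 32100 = -88326841/19880 - 32100 = -726474841/19880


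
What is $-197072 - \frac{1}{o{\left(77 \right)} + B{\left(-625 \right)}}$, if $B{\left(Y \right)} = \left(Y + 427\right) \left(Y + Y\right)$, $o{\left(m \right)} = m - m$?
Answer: $- \frac{48775320001}{247500} \approx -1.9707 \cdot 10^{5}$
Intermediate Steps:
$o{\left(m \right)} = 0$
$B{\left(Y \right)} = 2 Y \left(427 + Y\right)$ ($B{\left(Y \right)} = \left(427 + Y\right) 2 Y = 2 Y \left(427 + Y\right)$)
$-197072 - \frac{1}{o{\left(77 \right)} + B{\left(-625 \right)}} = -197072 - \frac{1}{0 + 2 \left(-625\right) \left(427 - 625\right)} = -197072 - \frac{1}{0 + 2 \left(-625\right) \left(-198\right)} = -197072 - \frac{1}{0 + 247500} = -197072 - \frac{1}{247500} = - \frac{48775320001}{247500}$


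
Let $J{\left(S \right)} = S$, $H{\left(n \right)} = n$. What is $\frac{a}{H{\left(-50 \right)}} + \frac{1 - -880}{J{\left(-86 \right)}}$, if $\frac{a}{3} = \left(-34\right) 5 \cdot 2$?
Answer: $\frac{4367}{430} \approx 10.156$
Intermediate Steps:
$a = -1020$ ($a = 3 \left(-34\right) 5 \cdot 2 = 3 \left(\left(-170\right) 2\right) = 3 \left(-340\right) = -1020$)
$\frac{a}{H{\left(-50 \right)}} + \frac{1 - -880}{J{\left(-86 \right)}} = - \frac{1020}{-50} + \frac{1 - -880}{-86} = \left(-1020\right) \left(- \frac{1}{50}\right) + \left(1 + 880\right) \left(- \frac{1}{86}\right) = \frac{102}{5} + 881 \left(- \frac{1}{86}\right) = \frac{102}{5} - \frac{881}{86} = \frac{4367}{430}$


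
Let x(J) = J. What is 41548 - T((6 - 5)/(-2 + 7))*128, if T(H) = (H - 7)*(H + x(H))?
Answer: 1047404/25 ≈ 41896.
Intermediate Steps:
T(H) = 2*H*(-7 + H) (T(H) = (H - 7)*(H + H) = (-7 + H)*(2*H) = 2*H*(-7 + H))
41548 - T((6 - 5)/(-2 + 7))*128 = 41548 - 2*((6 - 5)/(-2 + 7))*(-7 + (6 - 5)/(-2 + 7))*128 = 41548 - 2*(1/5)*(-7 + 1/5)*128 = 41548 - 2*(1*(⅕))*(-7 + 1*(⅕))*128 = 41548 - 2*(⅕)*(-7 + ⅕)*128 = 41548 - 2*(⅕)*(-34/5)*128 = 41548 - (-68)*128/25 = 41548 - 1*(-8704/25) = 41548 + 8704/25 = 1047404/25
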